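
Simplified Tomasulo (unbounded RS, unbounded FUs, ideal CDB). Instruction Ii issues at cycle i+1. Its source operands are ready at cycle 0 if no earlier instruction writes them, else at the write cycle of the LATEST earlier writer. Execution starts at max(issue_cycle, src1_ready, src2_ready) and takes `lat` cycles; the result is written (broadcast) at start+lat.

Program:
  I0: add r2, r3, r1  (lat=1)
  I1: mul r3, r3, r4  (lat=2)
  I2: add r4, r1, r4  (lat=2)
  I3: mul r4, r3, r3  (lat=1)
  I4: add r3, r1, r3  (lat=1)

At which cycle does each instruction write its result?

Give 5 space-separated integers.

Answer: 2 4 5 5 6

Derivation:
I0 add r2: issue@1 deps=(None,None) exec_start@1 write@2
I1 mul r3: issue@2 deps=(None,None) exec_start@2 write@4
I2 add r4: issue@3 deps=(None,None) exec_start@3 write@5
I3 mul r4: issue@4 deps=(1,1) exec_start@4 write@5
I4 add r3: issue@5 deps=(None,1) exec_start@5 write@6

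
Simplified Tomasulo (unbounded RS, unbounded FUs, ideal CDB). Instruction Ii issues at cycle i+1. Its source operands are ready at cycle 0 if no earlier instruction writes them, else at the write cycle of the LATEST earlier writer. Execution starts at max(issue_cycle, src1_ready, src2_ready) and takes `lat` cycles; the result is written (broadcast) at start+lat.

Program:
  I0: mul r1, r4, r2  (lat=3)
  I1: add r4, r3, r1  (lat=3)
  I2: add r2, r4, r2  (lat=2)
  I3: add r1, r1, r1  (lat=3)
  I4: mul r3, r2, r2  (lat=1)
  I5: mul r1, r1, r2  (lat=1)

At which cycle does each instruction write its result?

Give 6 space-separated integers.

I0 mul r1: issue@1 deps=(None,None) exec_start@1 write@4
I1 add r4: issue@2 deps=(None,0) exec_start@4 write@7
I2 add r2: issue@3 deps=(1,None) exec_start@7 write@9
I3 add r1: issue@4 deps=(0,0) exec_start@4 write@7
I4 mul r3: issue@5 deps=(2,2) exec_start@9 write@10
I5 mul r1: issue@6 deps=(3,2) exec_start@9 write@10

Answer: 4 7 9 7 10 10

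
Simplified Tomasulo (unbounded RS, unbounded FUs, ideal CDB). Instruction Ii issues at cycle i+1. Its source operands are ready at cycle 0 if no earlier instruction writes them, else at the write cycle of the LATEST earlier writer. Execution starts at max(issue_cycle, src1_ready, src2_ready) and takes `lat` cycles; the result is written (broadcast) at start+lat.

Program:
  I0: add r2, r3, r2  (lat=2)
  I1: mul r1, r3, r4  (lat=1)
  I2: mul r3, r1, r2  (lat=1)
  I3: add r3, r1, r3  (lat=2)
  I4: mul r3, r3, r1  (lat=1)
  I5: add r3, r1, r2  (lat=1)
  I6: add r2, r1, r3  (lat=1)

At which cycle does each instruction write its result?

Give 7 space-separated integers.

I0 add r2: issue@1 deps=(None,None) exec_start@1 write@3
I1 mul r1: issue@2 deps=(None,None) exec_start@2 write@3
I2 mul r3: issue@3 deps=(1,0) exec_start@3 write@4
I3 add r3: issue@4 deps=(1,2) exec_start@4 write@6
I4 mul r3: issue@5 deps=(3,1) exec_start@6 write@7
I5 add r3: issue@6 deps=(1,0) exec_start@6 write@7
I6 add r2: issue@7 deps=(1,5) exec_start@7 write@8

Answer: 3 3 4 6 7 7 8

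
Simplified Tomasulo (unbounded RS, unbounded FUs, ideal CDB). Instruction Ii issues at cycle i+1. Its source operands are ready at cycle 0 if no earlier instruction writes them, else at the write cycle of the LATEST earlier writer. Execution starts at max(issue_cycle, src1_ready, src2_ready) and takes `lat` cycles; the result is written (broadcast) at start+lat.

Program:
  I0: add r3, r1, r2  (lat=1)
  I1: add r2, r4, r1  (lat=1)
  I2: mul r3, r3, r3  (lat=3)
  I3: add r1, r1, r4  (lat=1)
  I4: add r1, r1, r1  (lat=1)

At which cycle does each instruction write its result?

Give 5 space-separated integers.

I0 add r3: issue@1 deps=(None,None) exec_start@1 write@2
I1 add r2: issue@2 deps=(None,None) exec_start@2 write@3
I2 mul r3: issue@3 deps=(0,0) exec_start@3 write@6
I3 add r1: issue@4 deps=(None,None) exec_start@4 write@5
I4 add r1: issue@5 deps=(3,3) exec_start@5 write@6

Answer: 2 3 6 5 6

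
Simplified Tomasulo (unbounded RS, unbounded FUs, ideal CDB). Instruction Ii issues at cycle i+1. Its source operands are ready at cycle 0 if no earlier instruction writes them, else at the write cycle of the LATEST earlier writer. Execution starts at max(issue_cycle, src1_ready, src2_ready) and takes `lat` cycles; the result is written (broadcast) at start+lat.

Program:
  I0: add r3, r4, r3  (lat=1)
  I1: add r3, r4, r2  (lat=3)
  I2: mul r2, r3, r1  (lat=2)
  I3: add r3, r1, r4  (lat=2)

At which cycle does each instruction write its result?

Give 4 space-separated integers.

Answer: 2 5 7 6

Derivation:
I0 add r3: issue@1 deps=(None,None) exec_start@1 write@2
I1 add r3: issue@2 deps=(None,None) exec_start@2 write@5
I2 mul r2: issue@3 deps=(1,None) exec_start@5 write@7
I3 add r3: issue@4 deps=(None,None) exec_start@4 write@6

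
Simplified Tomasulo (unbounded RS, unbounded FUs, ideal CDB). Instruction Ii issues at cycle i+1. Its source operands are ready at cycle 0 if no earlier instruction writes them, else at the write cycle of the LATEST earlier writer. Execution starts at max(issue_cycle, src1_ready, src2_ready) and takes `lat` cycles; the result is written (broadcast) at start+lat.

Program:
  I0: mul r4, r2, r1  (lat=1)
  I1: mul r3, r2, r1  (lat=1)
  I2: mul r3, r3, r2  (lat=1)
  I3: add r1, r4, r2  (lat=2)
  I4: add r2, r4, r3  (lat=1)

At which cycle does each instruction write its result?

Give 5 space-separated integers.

Answer: 2 3 4 6 6

Derivation:
I0 mul r4: issue@1 deps=(None,None) exec_start@1 write@2
I1 mul r3: issue@2 deps=(None,None) exec_start@2 write@3
I2 mul r3: issue@3 deps=(1,None) exec_start@3 write@4
I3 add r1: issue@4 deps=(0,None) exec_start@4 write@6
I4 add r2: issue@5 deps=(0,2) exec_start@5 write@6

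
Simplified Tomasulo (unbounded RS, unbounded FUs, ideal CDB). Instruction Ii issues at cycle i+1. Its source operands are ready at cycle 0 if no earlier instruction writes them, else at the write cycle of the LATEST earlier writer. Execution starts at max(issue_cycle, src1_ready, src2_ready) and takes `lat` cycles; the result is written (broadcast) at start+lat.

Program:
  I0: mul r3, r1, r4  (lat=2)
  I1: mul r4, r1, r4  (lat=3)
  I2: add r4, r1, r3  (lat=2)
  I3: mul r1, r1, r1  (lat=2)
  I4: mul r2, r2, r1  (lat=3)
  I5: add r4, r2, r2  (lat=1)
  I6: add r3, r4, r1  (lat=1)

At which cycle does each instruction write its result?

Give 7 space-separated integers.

Answer: 3 5 5 6 9 10 11

Derivation:
I0 mul r3: issue@1 deps=(None,None) exec_start@1 write@3
I1 mul r4: issue@2 deps=(None,None) exec_start@2 write@5
I2 add r4: issue@3 deps=(None,0) exec_start@3 write@5
I3 mul r1: issue@4 deps=(None,None) exec_start@4 write@6
I4 mul r2: issue@5 deps=(None,3) exec_start@6 write@9
I5 add r4: issue@6 deps=(4,4) exec_start@9 write@10
I6 add r3: issue@7 deps=(5,3) exec_start@10 write@11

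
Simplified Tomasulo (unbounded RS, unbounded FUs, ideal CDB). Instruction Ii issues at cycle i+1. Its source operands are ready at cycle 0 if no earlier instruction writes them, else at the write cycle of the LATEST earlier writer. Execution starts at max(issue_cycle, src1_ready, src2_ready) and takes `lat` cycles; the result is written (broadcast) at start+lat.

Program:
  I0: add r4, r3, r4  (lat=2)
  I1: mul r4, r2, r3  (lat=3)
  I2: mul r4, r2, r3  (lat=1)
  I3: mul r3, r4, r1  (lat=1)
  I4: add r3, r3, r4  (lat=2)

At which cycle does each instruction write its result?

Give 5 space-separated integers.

Answer: 3 5 4 5 7

Derivation:
I0 add r4: issue@1 deps=(None,None) exec_start@1 write@3
I1 mul r4: issue@2 deps=(None,None) exec_start@2 write@5
I2 mul r4: issue@3 deps=(None,None) exec_start@3 write@4
I3 mul r3: issue@4 deps=(2,None) exec_start@4 write@5
I4 add r3: issue@5 deps=(3,2) exec_start@5 write@7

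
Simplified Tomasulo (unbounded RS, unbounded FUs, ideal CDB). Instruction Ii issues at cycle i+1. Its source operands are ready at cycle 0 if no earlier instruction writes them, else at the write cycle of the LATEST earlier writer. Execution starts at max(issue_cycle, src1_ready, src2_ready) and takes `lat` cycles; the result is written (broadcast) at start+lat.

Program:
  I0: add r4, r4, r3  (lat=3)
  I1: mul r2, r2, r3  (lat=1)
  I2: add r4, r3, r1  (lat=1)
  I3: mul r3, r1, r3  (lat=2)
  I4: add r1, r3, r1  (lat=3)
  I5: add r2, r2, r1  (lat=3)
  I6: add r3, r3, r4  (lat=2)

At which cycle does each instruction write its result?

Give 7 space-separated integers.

I0 add r4: issue@1 deps=(None,None) exec_start@1 write@4
I1 mul r2: issue@2 deps=(None,None) exec_start@2 write@3
I2 add r4: issue@3 deps=(None,None) exec_start@3 write@4
I3 mul r3: issue@4 deps=(None,None) exec_start@4 write@6
I4 add r1: issue@5 deps=(3,None) exec_start@6 write@9
I5 add r2: issue@6 deps=(1,4) exec_start@9 write@12
I6 add r3: issue@7 deps=(3,2) exec_start@7 write@9

Answer: 4 3 4 6 9 12 9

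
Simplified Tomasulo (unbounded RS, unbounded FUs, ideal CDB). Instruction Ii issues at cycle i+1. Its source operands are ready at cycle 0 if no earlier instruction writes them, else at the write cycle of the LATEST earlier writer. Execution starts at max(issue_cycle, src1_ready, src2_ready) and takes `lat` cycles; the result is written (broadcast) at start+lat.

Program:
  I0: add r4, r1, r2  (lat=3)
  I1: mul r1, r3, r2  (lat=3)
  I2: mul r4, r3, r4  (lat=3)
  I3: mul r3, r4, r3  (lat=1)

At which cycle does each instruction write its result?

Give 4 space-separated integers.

I0 add r4: issue@1 deps=(None,None) exec_start@1 write@4
I1 mul r1: issue@2 deps=(None,None) exec_start@2 write@5
I2 mul r4: issue@3 deps=(None,0) exec_start@4 write@7
I3 mul r3: issue@4 deps=(2,None) exec_start@7 write@8

Answer: 4 5 7 8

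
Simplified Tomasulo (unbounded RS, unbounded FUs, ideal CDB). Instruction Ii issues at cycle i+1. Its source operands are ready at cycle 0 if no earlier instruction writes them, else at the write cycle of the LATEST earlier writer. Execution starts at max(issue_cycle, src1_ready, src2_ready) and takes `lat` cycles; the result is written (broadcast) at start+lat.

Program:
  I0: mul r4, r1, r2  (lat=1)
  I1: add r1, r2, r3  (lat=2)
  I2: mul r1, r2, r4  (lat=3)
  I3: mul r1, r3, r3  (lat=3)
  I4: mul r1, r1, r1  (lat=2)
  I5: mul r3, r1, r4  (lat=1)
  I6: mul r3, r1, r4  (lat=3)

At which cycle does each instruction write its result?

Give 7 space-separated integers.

Answer: 2 4 6 7 9 10 12

Derivation:
I0 mul r4: issue@1 deps=(None,None) exec_start@1 write@2
I1 add r1: issue@2 deps=(None,None) exec_start@2 write@4
I2 mul r1: issue@3 deps=(None,0) exec_start@3 write@6
I3 mul r1: issue@4 deps=(None,None) exec_start@4 write@7
I4 mul r1: issue@5 deps=(3,3) exec_start@7 write@9
I5 mul r3: issue@6 deps=(4,0) exec_start@9 write@10
I6 mul r3: issue@7 deps=(4,0) exec_start@9 write@12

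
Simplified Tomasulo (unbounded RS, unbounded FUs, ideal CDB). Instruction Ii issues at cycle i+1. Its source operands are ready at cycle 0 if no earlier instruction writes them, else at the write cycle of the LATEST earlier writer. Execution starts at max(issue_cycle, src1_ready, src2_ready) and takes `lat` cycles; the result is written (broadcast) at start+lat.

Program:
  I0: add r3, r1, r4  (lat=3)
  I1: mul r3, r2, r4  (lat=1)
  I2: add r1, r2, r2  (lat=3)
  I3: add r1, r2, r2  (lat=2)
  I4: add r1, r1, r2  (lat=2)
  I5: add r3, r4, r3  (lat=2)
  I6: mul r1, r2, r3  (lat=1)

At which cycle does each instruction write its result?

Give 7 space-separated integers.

Answer: 4 3 6 6 8 8 9

Derivation:
I0 add r3: issue@1 deps=(None,None) exec_start@1 write@4
I1 mul r3: issue@2 deps=(None,None) exec_start@2 write@3
I2 add r1: issue@3 deps=(None,None) exec_start@3 write@6
I3 add r1: issue@4 deps=(None,None) exec_start@4 write@6
I4 add r1: issue@5 deps=(3,None) exec_start@6 write@8
I5 add r3: issue@6 deps=(None,1) exec_start@6 write@8
I6 mul r1: issue@7 deps=(None,5) exec_start@8 write@9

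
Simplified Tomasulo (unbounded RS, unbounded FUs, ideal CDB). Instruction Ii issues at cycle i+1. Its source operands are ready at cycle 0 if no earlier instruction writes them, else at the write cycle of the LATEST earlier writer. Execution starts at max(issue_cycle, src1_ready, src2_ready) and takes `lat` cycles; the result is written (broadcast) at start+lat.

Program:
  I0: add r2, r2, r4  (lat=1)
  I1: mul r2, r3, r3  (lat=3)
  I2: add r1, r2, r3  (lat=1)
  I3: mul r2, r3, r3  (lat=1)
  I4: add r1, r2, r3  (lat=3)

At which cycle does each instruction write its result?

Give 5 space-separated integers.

I0 add r2: issue@1 deps=(None,None) exec_start@1 write@2
I1 mul r2: issue@2 deps=(None,None) exec_start@2 write@5
I2 add r1: issue@3 deps=(1,None) exec_start@5 write@6
I3 mul r2: issue@4 deps=(None,None) exec_start@4 write@5
I4 add r1: issue@5 deps=(3,None) exec_start@5 write@8

Answer: 2 5 6 5 8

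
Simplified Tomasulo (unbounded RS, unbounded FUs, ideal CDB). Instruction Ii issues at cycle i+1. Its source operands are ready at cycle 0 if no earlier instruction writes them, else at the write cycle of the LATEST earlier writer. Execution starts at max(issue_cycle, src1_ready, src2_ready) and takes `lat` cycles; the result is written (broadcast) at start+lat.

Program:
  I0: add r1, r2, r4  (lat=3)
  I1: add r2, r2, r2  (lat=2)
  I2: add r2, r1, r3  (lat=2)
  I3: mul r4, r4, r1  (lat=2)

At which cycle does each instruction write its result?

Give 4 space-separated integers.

I0 add r1: issue@1 deps=(None,None) exec_start@1 write@4
I1 add r2: issue@2 deps=(None,None) exec_start@2 write@4
I2 add r2: issue@3 deps=(0,None) exec_start@4 write@6
I3 mul r4: issue@4 deps=(None,0) exec_start@4 write@6

Answer: 4 4 6 6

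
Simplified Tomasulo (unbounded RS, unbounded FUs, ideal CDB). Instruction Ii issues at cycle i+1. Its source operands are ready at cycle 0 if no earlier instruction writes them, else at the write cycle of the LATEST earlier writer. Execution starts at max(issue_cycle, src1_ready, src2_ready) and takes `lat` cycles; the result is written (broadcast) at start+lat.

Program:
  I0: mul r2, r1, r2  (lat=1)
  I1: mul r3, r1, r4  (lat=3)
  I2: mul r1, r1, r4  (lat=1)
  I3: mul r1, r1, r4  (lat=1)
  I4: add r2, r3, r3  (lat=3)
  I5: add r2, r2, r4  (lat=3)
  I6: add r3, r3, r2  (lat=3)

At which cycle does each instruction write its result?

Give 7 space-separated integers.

I0 mul r2: issue@1 deps=(None,None) exec_start@1 write@2
I1 mul r3: issue@2 deps=(None,None) exec_start@2 write@5
I2 mul r1: issue@3 deps=(None,None) exec_start@3 write@4
I3 mul r1: issue@4 deps=(2,None) exec_start@4 write@5
I4 add r2: issue@5 deps=(1,1) exec_start@5 write@8
I5 add r2: issue@6 deps=(4,None) exec_start@8 write@11
I6 add r3: issue@7 deps=(1,5) exec_start@11 write@14

Answer: 2 5 4 5 8 11 14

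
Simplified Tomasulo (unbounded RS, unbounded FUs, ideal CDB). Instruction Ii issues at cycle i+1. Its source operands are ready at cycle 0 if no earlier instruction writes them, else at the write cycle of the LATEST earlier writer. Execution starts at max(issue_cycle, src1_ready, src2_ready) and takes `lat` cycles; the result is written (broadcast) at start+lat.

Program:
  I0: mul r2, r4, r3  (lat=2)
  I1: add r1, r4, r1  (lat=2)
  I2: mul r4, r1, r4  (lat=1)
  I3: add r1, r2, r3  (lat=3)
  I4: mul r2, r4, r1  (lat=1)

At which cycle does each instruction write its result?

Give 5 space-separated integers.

Answer: 3 4 5 7 8

Derivation:
I0 mul r2: issue@1 deps=(None,None) exec_start@1 write@3
I1 add r1: issue@2 deps=(None,None) exec_start@2 write@4
I2 mul r4: issue@3 deps=(1,None) exec_start@4 write@5
I3 add r1: issue@4 deps=(0,None) exec_start@4 write@7
I4 mul r2: issue@5 deps=(2,3) exec_start@7 write@8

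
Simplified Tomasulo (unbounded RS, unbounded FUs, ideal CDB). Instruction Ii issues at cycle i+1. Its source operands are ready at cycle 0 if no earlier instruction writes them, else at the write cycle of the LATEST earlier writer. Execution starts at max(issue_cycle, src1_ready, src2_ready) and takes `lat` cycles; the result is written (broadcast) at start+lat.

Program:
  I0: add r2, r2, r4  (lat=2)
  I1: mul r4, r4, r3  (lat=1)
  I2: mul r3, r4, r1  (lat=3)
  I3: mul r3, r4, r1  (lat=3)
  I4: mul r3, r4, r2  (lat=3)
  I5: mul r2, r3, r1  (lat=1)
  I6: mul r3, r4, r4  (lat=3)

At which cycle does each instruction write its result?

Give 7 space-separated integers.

I0 add r2: issue@1 deps=(None,None) exec_start@1 write@3
I1 mul r4: issue@2 deps=(None,None) exec_start@2 write@3
I2 mul r3: issue@3 deps=(1,None) exec_start@3 write@6
I3 mul r3: issue@4 deps=(1,None) exec_start@4 write@7
I4 mul r3: issue@5 deps=(1,0) exec_start@5 write@8
I5 mul r2: issue@6 deps=(4,None) exec_start@8 write@9
I6 mul r3: issue@7 deps=(1,1) exec_start@7 write@10

Answer: 3 3 6 7 8 9 10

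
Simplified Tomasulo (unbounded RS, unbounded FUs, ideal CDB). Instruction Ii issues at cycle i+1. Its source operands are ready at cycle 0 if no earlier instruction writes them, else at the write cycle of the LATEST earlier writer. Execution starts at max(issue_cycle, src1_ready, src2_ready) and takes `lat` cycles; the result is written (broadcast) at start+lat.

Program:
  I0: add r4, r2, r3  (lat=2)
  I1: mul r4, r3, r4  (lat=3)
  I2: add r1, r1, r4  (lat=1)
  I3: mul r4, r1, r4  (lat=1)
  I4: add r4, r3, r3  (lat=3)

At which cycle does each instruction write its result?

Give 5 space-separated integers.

I0 add r4: issue@1 deps=(None,None) exec_start@1 write@3
I1 mul r4: issue@2 deps=(None,0) exec_start@3 write@6
I2 add r1: issue@3 deps=(None,1) exec_start@6 write@7
I3 mul r4: issue@4 deps=(2,1) exec_start@7 write@8
I4 add r4: issue@5 deps=(None,None) exec_start@5 write@8

Answer: 3 6 7 8 8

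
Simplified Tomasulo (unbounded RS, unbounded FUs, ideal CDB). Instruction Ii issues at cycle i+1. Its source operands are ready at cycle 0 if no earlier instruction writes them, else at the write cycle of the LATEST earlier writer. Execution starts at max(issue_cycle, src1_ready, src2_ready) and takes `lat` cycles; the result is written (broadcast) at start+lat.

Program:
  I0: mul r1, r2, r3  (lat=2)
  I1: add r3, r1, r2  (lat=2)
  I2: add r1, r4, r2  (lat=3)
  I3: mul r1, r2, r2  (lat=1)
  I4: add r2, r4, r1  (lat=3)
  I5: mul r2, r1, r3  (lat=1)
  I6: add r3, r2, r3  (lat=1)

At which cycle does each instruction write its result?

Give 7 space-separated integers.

Answer: 3 5 6 5 8 7 8

Derivation:
I0 mul r1: issue@1 deps=(None,None) exec_start@1 write@3
I1 add r3: issue@2 deps=(0,None) exec_start@3 write@5
I2 add r1: issue@3 deps=(None,None) exec_start@3 write@6
I3 mul r1: issue@4 deps=(None,None) exec_start@4 write@5
I4 add r2: issue@5 deps=(None,3) exec_start@5 write@8
I5 mul r2: issue@6 deps=(3,1) exec_start@6 write@7
I6 add r3: issue@7 deps=(5,1) exec_start@7 write@8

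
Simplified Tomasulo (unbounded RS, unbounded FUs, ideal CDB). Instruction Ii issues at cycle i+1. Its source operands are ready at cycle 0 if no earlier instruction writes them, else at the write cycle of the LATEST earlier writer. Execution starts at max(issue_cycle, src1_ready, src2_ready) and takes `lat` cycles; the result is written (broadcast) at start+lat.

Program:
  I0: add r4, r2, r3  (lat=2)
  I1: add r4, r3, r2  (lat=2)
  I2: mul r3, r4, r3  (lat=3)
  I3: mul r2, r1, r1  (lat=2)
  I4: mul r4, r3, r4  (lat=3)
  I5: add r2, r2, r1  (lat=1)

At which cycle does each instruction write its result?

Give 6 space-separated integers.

Answer: 3 4 7 6 10 7

Derivation:
I0 add r4: issue@1 deps=(None,None) exec_start@1 write@3
I1 add r4: issue@2 deps=(None,None) exec_start@2 write@4
I2 mul r3: issue@3 deps=(1,None) exec_start@4 write@7
I3 mul r2: issue@4 deps=(None,None) exec_start@4 write@6
I4 mul r4: issue@5 deps=(2,1) exec_start@7 write@10
I5 add r2: issue@6 deps=(3,None) exec_start@6 write@7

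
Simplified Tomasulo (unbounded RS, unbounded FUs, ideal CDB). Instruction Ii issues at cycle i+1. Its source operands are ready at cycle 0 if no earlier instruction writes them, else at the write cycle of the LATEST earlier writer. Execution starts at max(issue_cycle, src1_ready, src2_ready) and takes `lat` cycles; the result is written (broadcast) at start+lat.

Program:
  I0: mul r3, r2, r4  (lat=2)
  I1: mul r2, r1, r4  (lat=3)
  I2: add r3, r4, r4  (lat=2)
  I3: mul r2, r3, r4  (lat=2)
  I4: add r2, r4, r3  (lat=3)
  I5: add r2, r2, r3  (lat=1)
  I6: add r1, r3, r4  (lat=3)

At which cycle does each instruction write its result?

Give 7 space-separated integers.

Answer: 3 5 5 7 8 9 10

Derivation:
I0 mul r3: issue@1 deps=(None,None) exec_start@1 write@3
I1 mul r2: issue@2 deps=(None,None) exec_start@2 write@5
I2 add r3: issue@3 deps=(None,None) exec_start@3 write@5
I3 mul r2: issue@4 deps=(2,None) exec_start@5 write@7
I4 add r2: issue@5 deps=(None,2) exec_start@5 write@8
I5 add r2: issue@6 deps=(4,2) exec_start@8 write@9
I6 add r1: issue@7 deps=(2,None) exec_start@7 write@10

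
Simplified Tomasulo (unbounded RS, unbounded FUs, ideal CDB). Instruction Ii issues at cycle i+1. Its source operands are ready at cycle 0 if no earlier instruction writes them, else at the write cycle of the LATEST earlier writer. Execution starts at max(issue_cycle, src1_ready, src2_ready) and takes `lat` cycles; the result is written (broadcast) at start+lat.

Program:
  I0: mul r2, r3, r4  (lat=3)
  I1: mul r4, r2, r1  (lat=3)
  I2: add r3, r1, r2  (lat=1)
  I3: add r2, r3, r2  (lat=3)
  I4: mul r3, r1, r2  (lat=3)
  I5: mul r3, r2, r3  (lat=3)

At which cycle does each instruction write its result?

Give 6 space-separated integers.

Answer: 4 7 5 8 11 14

Derivation:
I0 mul r2: issue@1 deps=(None,None) exec_start@1 write@4
I1 mul r4: issue@2 deps=(0,None) exec_start@4 write@7
I2 add r3: issue@3 deps=(None,0) exec_start@4 write@5
I3 add r2: issue@4 deps=(2,0) exec_start@5 write@8
I4 mul r3: issue@5 deps=(None,3) exec_start@8 write@11
I5 mul r3: issue@6 deps=(3,4) exec_start@11 write@14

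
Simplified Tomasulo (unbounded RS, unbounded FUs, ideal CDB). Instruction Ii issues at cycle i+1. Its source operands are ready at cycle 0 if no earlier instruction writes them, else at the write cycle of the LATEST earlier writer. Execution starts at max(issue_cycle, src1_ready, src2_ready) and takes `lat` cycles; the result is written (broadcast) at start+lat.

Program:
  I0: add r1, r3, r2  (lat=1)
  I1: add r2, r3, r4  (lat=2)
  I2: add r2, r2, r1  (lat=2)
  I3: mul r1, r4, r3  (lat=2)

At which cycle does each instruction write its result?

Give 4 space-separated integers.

Answer: 2 4 6 6

Derivation:
I0 add r1: issue@1 deps=(None,None) exec_start@1 write@2
I1 add r2: issue@2 deps=(None,None) exec_start@2 write@4
I2 add r2: issue@3 deps=(1,0) exec_start@4 write@6
I3 mul r1: issue@4 deps=(None,None) exec_start@4 write@6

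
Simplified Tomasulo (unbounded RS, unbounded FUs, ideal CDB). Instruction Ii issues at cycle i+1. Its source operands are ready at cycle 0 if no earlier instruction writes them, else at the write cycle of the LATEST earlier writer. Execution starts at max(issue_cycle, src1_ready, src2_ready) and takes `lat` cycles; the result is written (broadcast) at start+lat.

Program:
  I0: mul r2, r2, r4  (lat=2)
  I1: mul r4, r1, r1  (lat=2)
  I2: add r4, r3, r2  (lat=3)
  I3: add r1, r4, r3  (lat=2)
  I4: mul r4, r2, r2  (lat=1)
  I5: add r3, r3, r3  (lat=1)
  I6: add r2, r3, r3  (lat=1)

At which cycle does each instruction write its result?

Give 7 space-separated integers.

I0 mul r2: issue@1 deps=(None,None) exec_start@1 write@3
I1 mul r4: issue@2 deps=(None,None) exec_start@2 write@4
I2 add r4: issue@3 deps=(None,0) exec_start@3 write@6
I3 add r1: issue@4 deps=(2,None) exec_start@6 write@8
I4 mul r4: issue@5 deps=(0,0) exec_start@5 write@6
I5 add r3: issue@6 deps=(None,None) exec_start@6 write@7
I6 add r2: issue@7 deps=(5,5) exec_start@7 write@8

Answer: 3 4 6 8 6 7 8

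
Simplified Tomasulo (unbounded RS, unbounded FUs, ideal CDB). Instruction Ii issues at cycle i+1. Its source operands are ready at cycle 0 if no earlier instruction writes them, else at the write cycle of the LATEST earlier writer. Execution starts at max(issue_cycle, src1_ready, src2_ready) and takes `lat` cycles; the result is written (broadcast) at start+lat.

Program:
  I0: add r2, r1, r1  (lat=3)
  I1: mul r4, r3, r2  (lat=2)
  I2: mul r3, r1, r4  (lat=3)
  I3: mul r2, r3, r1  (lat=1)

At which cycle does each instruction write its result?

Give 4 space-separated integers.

Answer: 4 6 9 10

Derivation:
I0 add r2: issue@1 deps=(None,None) exec_start@1 write@4
I1 mul r4: issue@2 deps=(None,0) exec_start@4 write@6
I2 mul r3: issue@3 deps=(None,1) exec_start@6 write@9
I3 mul r2: issue@4 deps=(2,None) exec_start@9 write@10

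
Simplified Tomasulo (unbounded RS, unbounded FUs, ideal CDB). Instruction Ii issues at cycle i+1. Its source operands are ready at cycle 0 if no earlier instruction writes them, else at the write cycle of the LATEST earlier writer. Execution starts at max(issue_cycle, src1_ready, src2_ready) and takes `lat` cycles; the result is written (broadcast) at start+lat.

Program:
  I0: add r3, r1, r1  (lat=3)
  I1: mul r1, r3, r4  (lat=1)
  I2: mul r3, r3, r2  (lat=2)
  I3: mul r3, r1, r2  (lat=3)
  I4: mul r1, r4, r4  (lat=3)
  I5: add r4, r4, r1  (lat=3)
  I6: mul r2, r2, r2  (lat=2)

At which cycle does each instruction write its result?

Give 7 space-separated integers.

Answer: 4 5 6 8 8 11 9

Derivation:
I0 add r3: issue@1 deps=(None,None) exec_start@1 write@4
I1 mul r1: issue@2 deps=(0,None) exec_start@4 write@5
I2 mul r3: issue@3 deps=(0,None) exec_start@4 write@6
I3 mul r3: issue@4 deps=(1,None) exec_start@5 write@8
I4 mul r1: issue@5 deps=(None,None) exec_start@5 write@8
I5 add r4: issue@6 deps=(None,4) exec_start@8 write@11
I6 mul r2: issue@7 deps=(None,None) exec_start@7 write@9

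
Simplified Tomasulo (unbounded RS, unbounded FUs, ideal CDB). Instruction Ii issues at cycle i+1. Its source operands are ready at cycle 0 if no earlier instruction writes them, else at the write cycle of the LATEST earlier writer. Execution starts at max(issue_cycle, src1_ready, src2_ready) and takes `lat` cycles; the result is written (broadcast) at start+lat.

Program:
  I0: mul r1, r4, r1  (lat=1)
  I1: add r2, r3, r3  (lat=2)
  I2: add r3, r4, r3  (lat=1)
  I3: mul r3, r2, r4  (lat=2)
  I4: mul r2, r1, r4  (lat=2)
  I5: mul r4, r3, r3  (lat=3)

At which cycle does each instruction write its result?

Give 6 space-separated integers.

Answer: 2 4 4 6 7 9

Derivation:
I0 mul r1: issue@1 deps=(None,None) exec_start@1 write@2
I1 add r2: issue@2 deps=(None,None) exec_start@2 write@4
I2 add r3: issue@3 deps=(None,None) exec_start@3 write@4
I3 mul r3: issue@4 deps=(1,None) exec_start@4 write@6
I4 mul r2: issue@5 deps=(0,None) exec_start@5 write@7
I5 mul r4: issue@6 deps=(3,3) exec_start@6 write@9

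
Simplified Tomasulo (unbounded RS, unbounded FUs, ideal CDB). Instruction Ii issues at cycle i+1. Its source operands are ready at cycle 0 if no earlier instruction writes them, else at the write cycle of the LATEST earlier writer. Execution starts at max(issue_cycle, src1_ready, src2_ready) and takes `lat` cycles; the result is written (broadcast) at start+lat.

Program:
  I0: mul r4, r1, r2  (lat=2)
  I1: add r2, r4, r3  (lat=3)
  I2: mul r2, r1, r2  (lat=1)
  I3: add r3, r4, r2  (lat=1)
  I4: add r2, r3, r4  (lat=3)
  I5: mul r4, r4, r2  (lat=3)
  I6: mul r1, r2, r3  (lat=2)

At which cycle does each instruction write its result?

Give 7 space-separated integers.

I0 mul r4: issue@1 deps=(None,None) exec_start@1 write@3
I1 add r2: issue@2 deps=(0,None) exec_start@3 write@6
I2 mul r2: issue@3 deps=(None,1) exec_start@6 write@7
I3 add r3: issue@4 deps=(0,2) exec_start@7 write@8
I4 add r2: issue@5 deps=(3,0) exec_start@8 write@11
I5 mul r4: issue@6 deps=(0,4) exec_start@11 write@14
I6 mul r1: issue@7 deps=(4,3) exec_start@11 write@13

Answer: 3 6 7 8 11 14 13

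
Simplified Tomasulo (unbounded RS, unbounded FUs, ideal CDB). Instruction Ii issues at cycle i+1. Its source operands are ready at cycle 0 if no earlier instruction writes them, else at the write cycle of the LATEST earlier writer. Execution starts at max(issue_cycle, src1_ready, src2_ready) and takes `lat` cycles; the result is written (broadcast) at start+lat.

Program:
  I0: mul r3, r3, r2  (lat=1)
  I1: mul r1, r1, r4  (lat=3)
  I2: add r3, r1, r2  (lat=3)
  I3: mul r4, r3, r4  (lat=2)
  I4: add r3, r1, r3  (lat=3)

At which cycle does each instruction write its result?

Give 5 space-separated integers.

I0 mul r3: issue@1 deps=(None,None) exec_start@1 write@2
I1 mul r1: issue@2 deps=(None,None) exec_start@2 write@5
I2 add r3: issue@3 deps=(1,None) exec_start@5 write@8
I3 mul r4: issue@4 deps=(2,None) exec_start@8 write@10
I4 add r3: issue@5 deps=(1,2) exec_start@8 write@11

Answer: 2 5 8 10 11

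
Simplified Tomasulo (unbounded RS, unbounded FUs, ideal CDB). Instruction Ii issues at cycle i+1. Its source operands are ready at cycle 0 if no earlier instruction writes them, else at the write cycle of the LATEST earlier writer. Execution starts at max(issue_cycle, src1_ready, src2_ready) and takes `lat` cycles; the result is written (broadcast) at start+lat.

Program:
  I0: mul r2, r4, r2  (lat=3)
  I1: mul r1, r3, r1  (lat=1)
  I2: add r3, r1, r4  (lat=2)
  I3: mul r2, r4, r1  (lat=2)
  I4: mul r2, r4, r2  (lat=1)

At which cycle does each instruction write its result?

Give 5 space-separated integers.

Answer: 4 3 5 6 7

Derivation:
I0 mul r2: issue@1 deps=(None,None) exec_start@1 write@4
I1 mul r1: issue@2 deps=(None,None) exec_start@2 write@3
I2 add r3: issue@3 deps=(1,None) exec_start@3 write@5
I3 mul r2: issue@4 deps=(None,1) exec_start@4 write@6
I4 mul r2: issue@5 deps=(None,3) exec_start@6 write@7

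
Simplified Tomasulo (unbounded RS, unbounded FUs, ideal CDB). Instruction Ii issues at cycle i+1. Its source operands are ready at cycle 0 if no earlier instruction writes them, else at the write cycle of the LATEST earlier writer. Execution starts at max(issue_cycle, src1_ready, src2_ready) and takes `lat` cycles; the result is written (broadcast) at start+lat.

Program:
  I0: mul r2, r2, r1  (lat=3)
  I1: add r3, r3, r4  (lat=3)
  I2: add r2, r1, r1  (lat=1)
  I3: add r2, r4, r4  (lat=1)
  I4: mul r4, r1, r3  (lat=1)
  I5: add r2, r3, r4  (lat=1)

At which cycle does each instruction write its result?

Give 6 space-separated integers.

Answer: 4 5 4 5 6 7

Derivation:
I0 mul r2: issue@1 deps=(None,None) exec_start@1 write@4
I1 add r3: issue@2 deps=(None,None) exec_start@2 write@5
I2 add r2: issue@3 deps=(None,None) exec_start@3 write@4
I3 add r2: issue@4 deps=(None,None) exec_start@4 write@5
I4 mul r4: issue@5 deps=(None,1) exec_start@5 write@6
I5 add r2: issue@6 deps=(1,4) exec_start@6 write@7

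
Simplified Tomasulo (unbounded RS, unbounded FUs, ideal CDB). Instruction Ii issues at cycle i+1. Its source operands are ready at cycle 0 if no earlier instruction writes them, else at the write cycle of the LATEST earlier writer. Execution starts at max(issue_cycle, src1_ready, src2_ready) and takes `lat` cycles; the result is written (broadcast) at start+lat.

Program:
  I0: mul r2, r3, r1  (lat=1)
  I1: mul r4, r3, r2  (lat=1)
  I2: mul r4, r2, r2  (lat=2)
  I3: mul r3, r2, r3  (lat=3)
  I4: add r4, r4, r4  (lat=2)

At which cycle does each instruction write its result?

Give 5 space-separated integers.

Answer: 2 3 5 7 7

Derivation:
I0 mul r2: issue@1 deps=(None,None) exec_start@1 write@2
I1 mul r4: issue@2 deps=(None,0) exec_start@2 write@3
I2 mul r4: issue@3 deps=(0,0) exec_start@3 write@5
I3 mul r3: issue@4 deps=(0,None) exec_start@4 write@7
I4 add r4: issue@5 deps=(2,2) exec_start@5 write@7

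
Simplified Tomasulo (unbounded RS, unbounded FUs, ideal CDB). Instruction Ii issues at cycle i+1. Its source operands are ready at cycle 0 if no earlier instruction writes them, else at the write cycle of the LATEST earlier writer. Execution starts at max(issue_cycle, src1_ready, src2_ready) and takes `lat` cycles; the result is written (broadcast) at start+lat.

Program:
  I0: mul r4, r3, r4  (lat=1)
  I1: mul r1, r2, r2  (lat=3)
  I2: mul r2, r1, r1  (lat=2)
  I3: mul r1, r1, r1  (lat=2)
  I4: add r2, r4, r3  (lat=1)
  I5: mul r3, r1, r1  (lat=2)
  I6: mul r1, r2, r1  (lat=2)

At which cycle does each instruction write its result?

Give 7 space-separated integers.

Answer: 2 5 7 7 6 9 9

Derivation:
I0 mul r4: issue@1 deps=(None,None) exec_start@1 write@2
I1 mul r1: issue@2 deps=(None,None) exec_start@2 write@5
I2 mul r2: issue@3 deps=(1,1) exec_start@5 write@7
I3 mul r1: issue@4 deps=(1,1) exec_start@5 write@7
I4 add r2: issue@5 deps=(0,None) exec_start@5 write@6
I5 mul r3: issue@6 deps=(3,3) exec_start@7 write@9
I6 mul r1: issue@7 deps=(4,3) exec_start@7 write@9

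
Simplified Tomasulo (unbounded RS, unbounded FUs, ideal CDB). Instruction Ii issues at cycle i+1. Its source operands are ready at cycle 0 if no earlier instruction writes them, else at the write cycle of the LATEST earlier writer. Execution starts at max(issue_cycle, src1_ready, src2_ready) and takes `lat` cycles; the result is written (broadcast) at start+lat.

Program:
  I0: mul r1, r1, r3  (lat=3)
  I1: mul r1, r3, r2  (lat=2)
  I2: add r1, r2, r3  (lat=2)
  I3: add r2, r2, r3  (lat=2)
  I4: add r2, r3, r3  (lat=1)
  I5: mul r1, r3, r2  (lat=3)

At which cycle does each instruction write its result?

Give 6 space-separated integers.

Answer: 4 4 5 6 6 9

Derivation:
I0 mul r1: issue@1 deps=(None,None) exec_start@1 write@4
I1 mul r1: issue@2 deps=(None,None) exec_start@2 write@4
I2 add r1: issue@3 deps=(None,None) exec_start@3 write@5
I3 add r2: issue@4 deps=(None,None) exec_start@4 write@6
I4 add r2: issue@5 deps=(None,None) exec_start@5 write@6
I5 mul r1: issue@6 deps=(None,4) exec_start@6 write@9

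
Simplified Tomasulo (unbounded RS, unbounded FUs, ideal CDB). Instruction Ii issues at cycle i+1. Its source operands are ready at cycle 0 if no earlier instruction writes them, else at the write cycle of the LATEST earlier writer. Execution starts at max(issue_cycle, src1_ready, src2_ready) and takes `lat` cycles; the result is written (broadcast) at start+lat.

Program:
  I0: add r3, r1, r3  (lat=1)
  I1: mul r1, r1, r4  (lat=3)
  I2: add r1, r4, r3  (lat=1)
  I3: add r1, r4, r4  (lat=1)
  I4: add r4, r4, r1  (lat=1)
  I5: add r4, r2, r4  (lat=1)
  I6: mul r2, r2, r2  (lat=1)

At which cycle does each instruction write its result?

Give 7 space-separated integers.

Answer: 2 5 4 5 6 7 8

Derivation:
I0 add r3: issue@1 deps=(None,None) exec_start@1 write@2
I1 mul r1: issue@2 deps=(None,None) exec_start@2 write@5
I2 add r1: issue@3 deps=(None,0) exec_start@3 write@4
I3 add r1: issue@4 deps=(None,None) exec_start@4 write@5
I4 add r4: issue@5 deps=(None,3) exec_start@5 write@6
I5 add r4: issue@6 deps=(None,4) exec_start@6 write@7
I6 mul r2: issue@7 deps=(None,None) exec_start@7 write@8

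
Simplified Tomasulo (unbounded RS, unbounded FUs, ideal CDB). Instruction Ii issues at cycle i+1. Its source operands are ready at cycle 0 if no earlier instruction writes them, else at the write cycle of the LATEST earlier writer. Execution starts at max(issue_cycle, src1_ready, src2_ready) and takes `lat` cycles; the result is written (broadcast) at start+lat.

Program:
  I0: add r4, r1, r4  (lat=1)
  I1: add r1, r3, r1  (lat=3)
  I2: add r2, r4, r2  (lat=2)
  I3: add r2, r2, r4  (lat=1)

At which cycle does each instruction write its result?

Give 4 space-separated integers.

I0 add r4: issue@1 deps=(None,None) exec_start@1 write@2
I1 add r1: issue@2 deps=(None,None) exec_start@2 write@5
I2 add r2: issue@3 deps=(0,None) exec_start@3 write@5
I3 add r2: issue@4 deps=(2,0) exec_start@5 write@6

Answer: 2 5 5 6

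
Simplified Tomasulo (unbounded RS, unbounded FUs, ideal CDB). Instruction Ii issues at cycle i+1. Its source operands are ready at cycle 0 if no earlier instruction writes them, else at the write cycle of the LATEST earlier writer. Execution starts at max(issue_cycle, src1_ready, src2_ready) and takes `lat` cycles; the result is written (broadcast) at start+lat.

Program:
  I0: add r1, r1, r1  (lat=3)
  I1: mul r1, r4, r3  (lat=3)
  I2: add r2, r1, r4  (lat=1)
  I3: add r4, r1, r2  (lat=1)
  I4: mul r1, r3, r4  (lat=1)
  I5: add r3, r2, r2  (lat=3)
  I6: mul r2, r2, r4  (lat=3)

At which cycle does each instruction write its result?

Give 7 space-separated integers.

I0 add r1: issue@1 deps=(None,None) exec_start@1 write@4
I1 mul r1: issue@2 deps=(None,None) exec_start@2 write@5
I2 add r2: issue@3 deps=(1,None) exec_start@5 write@6
I3 add r4: issue@4 deps=(1,2) exec_start@6 write@7
I4 mul r1: issue@5 deps=(None,3) exec_start@7 write@8
I5 add r3: issue@6 deps=(2,2) exec_start@6 write@9
I6 mul r2: issue@7 deps=(2,3) exec_start@7 write@10

Answer: 4 5 6 7 8 9 10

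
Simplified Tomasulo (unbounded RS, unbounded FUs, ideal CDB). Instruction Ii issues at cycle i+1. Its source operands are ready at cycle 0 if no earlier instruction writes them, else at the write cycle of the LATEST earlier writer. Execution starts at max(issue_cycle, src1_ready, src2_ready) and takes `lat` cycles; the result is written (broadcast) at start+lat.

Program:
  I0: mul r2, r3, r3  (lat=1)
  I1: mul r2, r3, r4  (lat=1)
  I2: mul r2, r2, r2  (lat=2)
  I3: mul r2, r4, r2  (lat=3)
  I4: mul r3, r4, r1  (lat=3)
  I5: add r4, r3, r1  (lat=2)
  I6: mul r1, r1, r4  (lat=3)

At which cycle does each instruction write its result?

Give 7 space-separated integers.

I0 mul r2: issue@1 deps=(None,None) exec_start@1 write@2
I1 mul r2: issue@2 deps=(None,None) exec_start@2 write@3
I2 mul r2: issue@3 deps=(1,1) exec_start@3 write@5
I3 mul r2: issue@4 deps=(None,2) exec_start@5 write@8
I4 mul r3: issue@5 deps=(None,None) exec_start@5 write@8
I5 add r4: issue@6 deps=(4,None) exec_start@8 write@10
I6 mul r1: issue@7 deps=(None,5) exec_start@10 write@13

Answer: 2 3 5 8 8 10 13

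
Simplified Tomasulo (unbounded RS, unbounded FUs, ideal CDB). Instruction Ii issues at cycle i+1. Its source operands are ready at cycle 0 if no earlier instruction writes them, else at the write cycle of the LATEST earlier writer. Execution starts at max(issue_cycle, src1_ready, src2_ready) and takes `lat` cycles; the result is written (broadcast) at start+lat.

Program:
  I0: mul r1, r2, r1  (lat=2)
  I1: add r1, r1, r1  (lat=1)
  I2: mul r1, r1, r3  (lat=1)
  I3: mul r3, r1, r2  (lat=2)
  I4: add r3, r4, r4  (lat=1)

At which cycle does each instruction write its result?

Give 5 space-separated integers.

Answer: 3 4 5 7 6

Derivation:
I0 mul r1: issue@1 deps=(None,None) exec_start@1 write@3
I1 add r1: issue@2 deps=(0,0) exec_start@3 write@4
I2 mul r1: issue@3 deps=(1,None) exec_start@4 write@5
I3 mul r3: issue@4 deps=(2,None) exec_start@5 write@7
I4 add r3: issue@5 deps=(None,None) exec_start@5 write@6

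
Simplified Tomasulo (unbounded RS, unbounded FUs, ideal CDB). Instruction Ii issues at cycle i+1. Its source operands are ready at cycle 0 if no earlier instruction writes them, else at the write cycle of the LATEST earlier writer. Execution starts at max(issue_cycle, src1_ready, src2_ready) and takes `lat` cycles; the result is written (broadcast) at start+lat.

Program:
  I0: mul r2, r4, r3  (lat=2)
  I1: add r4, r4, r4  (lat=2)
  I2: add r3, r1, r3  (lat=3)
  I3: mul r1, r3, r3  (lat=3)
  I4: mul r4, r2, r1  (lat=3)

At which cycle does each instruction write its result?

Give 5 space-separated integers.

I0 mul r2: issue@1 deps=(None,None) exec_start@1 write@3
I1 add r4: issue@2 deps=(None,None) exec_start@2 write@4
I2 add r3: issue@3 deps=(None,None) exec_start@3 write@6
I3 mul r1: issue@4 deps=(2,2) exec_start@6 write@9
I4 mul r4: issue@5 deps=(0,3) exec_start@9 write@12

Answer: 3 4 6 9 12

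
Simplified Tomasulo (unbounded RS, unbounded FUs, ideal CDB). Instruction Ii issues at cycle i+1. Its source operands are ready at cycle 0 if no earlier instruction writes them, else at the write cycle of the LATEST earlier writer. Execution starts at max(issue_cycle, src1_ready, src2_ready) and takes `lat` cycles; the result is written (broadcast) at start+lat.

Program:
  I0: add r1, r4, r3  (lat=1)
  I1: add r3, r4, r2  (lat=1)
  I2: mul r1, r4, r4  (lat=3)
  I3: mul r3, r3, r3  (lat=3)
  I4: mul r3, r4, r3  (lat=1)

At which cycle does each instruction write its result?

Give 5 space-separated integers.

Answer: 2 3 6 7 8

Derivation:
I0 add r1: issue@1 deps=(None,None) exec_start@1 write@2
I1 add r3: issue@2 deps=(None,None) exec_start@2 write@3
I2 mul r1: issue@3 deps=(None,None) exec_start@3 write@6
I3 mul r3: issue@4 deps=(1,1) exec_start@4 write@7
I4 mul r3: issue@5 deps=(None,3) exec_start@7 write@8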